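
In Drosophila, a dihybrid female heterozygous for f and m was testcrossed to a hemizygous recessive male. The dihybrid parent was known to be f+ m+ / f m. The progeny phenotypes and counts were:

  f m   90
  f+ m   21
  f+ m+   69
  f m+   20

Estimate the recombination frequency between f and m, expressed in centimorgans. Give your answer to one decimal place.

20.5 centimorgans

The recombinant classes are f+ m and f m+: 21 + 20 = 41.
Recombination frequency = 41/200 = 0.2050 ≈ 20.5%, i.e. 20.5 centimorgans.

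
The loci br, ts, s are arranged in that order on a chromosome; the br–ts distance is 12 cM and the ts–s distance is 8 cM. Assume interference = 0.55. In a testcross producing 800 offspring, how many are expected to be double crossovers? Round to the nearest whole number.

Map distances give recombination frequencies of 0.120 and 0.080 for the two intervals.
With interference 0.55 (so coincidence = 0.45), expected double-crossover frequency = 0.120 × 0.080 × 0.45 = 0.00432.
Expected number = 0.00432 × 800 = 3.46 ≈ 3.

3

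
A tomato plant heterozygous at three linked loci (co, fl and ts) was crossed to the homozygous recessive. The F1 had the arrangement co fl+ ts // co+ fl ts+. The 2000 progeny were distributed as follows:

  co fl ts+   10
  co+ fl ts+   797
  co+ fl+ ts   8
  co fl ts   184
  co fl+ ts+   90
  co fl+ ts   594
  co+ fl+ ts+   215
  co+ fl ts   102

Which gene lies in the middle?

The two rarest classes, co+ fl+ ts and co fl ts+, are the double crossovers. Comparing them with the parentals, only the co allele has switched, so co is the middle locus and the order is fl – co – ts.

co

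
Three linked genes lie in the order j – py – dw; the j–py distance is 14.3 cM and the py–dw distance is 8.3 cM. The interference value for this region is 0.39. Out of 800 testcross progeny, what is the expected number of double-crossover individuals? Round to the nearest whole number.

6

Map distances give recombination frequencies of 0.143 and 0.083 for the two intervals.
With interference 0.39 (so coincidence = 0.61), expected double-crossover frequency = 0.143 × 0.083 × 0.61 = 0.00724.
Expected number = 0.00724 × 800 = 5.79 ≈ 6.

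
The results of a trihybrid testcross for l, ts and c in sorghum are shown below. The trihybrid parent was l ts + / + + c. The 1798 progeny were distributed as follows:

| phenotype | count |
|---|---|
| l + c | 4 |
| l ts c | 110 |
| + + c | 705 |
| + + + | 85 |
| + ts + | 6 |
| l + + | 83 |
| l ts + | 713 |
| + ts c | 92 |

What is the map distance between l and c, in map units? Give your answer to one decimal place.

The two rarest classes, + ts + and l + c, are the double crossovers. Comparing them with the parentals, only the l allele has switched, so l is the middle locus and the order is ts – l – c.
Crossovers in the l–c interval produce the single-crossover classes l ts c and + + + (110 + 85 = 195) plus the double crossovers (10).
RF(l–c) = (195 + 10) / 1798 = 205/1798 = 0.1140 → 11.4 map units.

11.4 map units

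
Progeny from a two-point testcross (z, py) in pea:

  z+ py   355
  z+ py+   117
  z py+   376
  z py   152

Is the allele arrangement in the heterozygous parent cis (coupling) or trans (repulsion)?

The two most frequent classes are z+ py (355) and z py+ (376); these are the parental (non-recombinant) types.
So the F1 carried z+ py on one chromosome and z py+ on the other — the recessive alleles are on opposite chromosomes (trans / repulsion).

trans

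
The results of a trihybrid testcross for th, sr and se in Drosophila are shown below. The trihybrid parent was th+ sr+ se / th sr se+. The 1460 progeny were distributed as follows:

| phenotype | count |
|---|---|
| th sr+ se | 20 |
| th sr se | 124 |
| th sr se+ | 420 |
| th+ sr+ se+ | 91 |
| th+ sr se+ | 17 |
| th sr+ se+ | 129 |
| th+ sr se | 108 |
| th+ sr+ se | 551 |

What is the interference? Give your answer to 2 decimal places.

0.22

The two rarest classes, th sr+ se and th+ sr se+, are the double crossovers. Comparing them with the parentals, only the th allele has switched, so th is the middle locus and the order is se – th – sr.
se–th: (215 + 37)/1460 = 0.1726; th–sr: (237 + 37)/1460 = 0.1877.
Expected DCO frequency = 0.1726 × 0.1877 ≈ 0.03240; observed = 37/1460 ≈ 0.02534.
Coefficient of coincidence = 0.02534/0.03240 ≈ 0.78; interference = 1 − 0.78 = 0.22.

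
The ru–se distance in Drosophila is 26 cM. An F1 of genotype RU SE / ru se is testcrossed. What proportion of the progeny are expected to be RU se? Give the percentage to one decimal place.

13.0%

A map distance of 26 cM corresponds to a recombination frequency of 0.260.
The F1 is RU SE / ru se, so RU se is a recombinant gamete class with expected frequency r/2 = 0.260/2 = 0.1300.
That is 0.1300 = 13.0% of the progeny.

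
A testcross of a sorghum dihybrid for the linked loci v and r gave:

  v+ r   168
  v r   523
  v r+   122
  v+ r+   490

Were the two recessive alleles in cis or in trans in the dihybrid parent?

The two most frequent classes are v+ r+ (490) and v r (523); these are the parental (non-recombinant) types.
So the F1 carried v+ r+ on one chromosome and v r on the other — the recessive alleles are on the same chromosome (cis / coupling).

cis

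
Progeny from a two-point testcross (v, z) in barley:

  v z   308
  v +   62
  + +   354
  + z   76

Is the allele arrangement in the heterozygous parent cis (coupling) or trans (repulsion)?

The two most frequent classes are + + (354) and v z (308); these are the parental (non-recombinant) types.
So the F1 carried + + on one chromosome and v z on the other — the recessive alleles are on the same chromosome (cis / coupling).

cis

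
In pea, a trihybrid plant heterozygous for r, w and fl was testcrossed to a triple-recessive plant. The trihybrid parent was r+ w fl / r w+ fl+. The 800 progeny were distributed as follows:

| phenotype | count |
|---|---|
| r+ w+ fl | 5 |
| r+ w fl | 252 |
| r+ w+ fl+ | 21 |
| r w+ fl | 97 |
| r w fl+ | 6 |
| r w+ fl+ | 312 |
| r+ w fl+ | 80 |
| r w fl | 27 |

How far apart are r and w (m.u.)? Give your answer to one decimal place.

The two rarest classes, r+ w+ fl and r w fl+, are the double crossovers. Comparing them with the parentals, only the w allele has switched, so w is the middle locus and the order is r – w – fl.
Crossovers in the r–w interval produce the single-crossover classes r w fl and r+ w+ fl+ (27 + 21 = 48) plus the double crossovers (11).
RF(r–w) = (48 + 11) / 800 = 59/800 = 0.0737 → 7.4 m.u.

7.4 m.u.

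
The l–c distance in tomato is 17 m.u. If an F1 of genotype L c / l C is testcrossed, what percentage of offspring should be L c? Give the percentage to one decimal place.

A map distance of 17 m.u. corresponds to a recombination frequency of 0.170.
The F1 is L c / l C, so L c is a parental gamete class with expected frequency (1 − r)/2 = 0.830/2 = 0.4150.
That is 0.4150 = 41.5% of the progeny.

41.5%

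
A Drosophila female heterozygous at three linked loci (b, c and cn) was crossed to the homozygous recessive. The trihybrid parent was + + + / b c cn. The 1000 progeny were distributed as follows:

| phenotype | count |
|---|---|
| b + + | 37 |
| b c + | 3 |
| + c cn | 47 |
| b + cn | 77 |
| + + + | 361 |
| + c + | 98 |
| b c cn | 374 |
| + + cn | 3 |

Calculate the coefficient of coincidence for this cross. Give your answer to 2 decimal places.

The two rarest classes, + + cn and b c +, are the double crossovers. Comparing them with the parentals, only the cn allele has switched, so cn is the middle locus and the order is b – cn – c.
b–cn: (84 + 6)/1000 = 0.0900; cn–c: (175 + 6)/1000 = 0.1810.
Expected DCO frequency = 0.0900 × 0.1810 ≈ 0.01629; observed = 6/1000 ≈ 0.00600.
Coefficient of coincidence = 0.00600/0.01629 ≈ 0.37.

0.37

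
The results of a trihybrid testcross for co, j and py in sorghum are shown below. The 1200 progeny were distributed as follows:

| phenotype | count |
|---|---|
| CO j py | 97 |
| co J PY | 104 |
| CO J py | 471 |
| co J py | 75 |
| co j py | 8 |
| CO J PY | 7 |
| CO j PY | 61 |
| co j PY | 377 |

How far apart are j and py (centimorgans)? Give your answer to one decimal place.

The two most frequent reciprocal classes, co j PY and CO J py, are the parental types, so the F1 was co j PY / CO J py.
The two rarest classes, co j py and CO J PY, are the double crossovers. Comparing them with the parentals, only the py allele has switched, so py is the middle locus and the order is co – py – j.
Crossovers in the py–j interval produce the single-crossover classes co J PY and CO j py (104 + 97 = 201) plus the double crossovers (15).
RF(py–j) = (201 + 15) / 1200 = 216/1200 = 0.1800 → 18.0 centimorgans.

18.0 centimorgans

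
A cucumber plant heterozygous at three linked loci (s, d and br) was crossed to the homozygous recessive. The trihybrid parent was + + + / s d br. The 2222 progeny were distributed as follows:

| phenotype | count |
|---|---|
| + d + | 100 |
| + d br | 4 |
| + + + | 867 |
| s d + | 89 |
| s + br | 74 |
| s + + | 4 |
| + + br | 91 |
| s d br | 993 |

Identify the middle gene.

The two rarest classes, s + + and + d br, are the double crossovers. Comparing them with the parentals, only the s allele has switched, so s is the middle locus and the order is d – s – br.

s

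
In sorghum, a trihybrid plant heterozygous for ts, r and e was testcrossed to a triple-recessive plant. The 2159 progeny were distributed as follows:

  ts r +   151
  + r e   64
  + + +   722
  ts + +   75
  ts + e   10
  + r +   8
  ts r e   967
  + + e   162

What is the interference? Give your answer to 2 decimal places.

The two most frequent reciprocal classes, + + + and ts r e, are the parental types, so the F1 was + + + / ts r e.
The two rarest classes, + r + and ts + e, are the double crossovers. Comparing them with the parentals, only the r allele has switched, so r is the middle locus and the order is ts – r – e.
ts–r: (139 + 18)/2159 = 0.0727; r–e: (313 + 18)/2159 = 0.1533.
Expected DCO frequency = 0.0727 × 0.1533 ≈ 0.01114; observed = 18/2159 ≈ 0.00834.
Coefficient of coincidence = 0.00834/0.01114 ≈ 0.75; interference = 1 − 0.75 = 0.25.

0.25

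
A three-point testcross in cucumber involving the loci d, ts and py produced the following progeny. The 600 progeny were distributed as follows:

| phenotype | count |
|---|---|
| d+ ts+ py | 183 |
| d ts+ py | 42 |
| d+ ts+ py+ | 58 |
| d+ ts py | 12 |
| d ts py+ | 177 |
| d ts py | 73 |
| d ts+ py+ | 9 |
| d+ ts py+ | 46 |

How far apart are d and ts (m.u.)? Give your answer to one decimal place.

The two most frequent reciprocal classes, d ts py+ and d+ ts+ py, are the parental types, so the F1 was d ts py+ / d+ ts+ py.
The two rarest classes, d ts+ py+ and d+ ts py, are the double crossovers. Comparing them with the parentals, only the ts allele has switched, so ts is the middle locus and the order is py – ts – d.
Crossovers in the ts–d interval produce the single-crossover classes d+ ts py+ and d ts+ py (46 + 42 = 88) plus the double crossovers (21).
RF(ts–d) = (88 + 21) / 600 = 109/600 = 0.1817 → 18.2 m.u.

18.2 m.u.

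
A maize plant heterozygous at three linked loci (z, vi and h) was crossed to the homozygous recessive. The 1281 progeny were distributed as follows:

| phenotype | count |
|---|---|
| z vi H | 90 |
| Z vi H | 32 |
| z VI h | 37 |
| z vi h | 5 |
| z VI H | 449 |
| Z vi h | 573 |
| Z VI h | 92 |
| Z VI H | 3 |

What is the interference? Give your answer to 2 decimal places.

The two most frequent reciprocal classes, z VI H and Z vi h, are the parental types, so the F1 was z VI H / Z vi h.
The two rarest classes, Z VI H and z vi h, are the double crossovers. Comparing them with the parentals, only the z allele has switched, so z is the middle locus and the order is vi – z – h.
vi–z: (182 + 8)/1281 = 0.1483; z–h: (69 + 8)/1281 = 0.0601.
Expected DCO frequency = 0.1483 × 0.0601 ≈ 0.00891; observed = 8/1281 ≈ 0.00625.
Coefficient of coincidence = 0.00625/0.00891 ≈ 0.70; interference = 1 − 0.70 = 0.30.

0.30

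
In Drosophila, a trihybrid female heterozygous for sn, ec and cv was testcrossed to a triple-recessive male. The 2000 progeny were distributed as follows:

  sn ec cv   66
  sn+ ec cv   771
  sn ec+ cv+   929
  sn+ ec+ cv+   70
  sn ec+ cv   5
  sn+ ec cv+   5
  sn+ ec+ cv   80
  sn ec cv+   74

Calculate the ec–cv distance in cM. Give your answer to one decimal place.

The two most frequent reciprocal classes, sn+ ec cv and sn ec+ cv+, are the parental types, so the F1 was sn+ ec cv / sn ec+ cv+.
The two rarest classes, sn+ ec cv+ and sn ec+ cv, are the double crossovers. Comparing them with the parentals, only the cv allele has switched, so cv is the middle locus and the order is ec – cv – sn.
Crossovers in the ec–cv interval produce the single-crossover classes sn+ ec+ cv and sn ec cv+ (80 + 74 = 154) plus the double crossovers (10).
RF(ec–cv) = (154 + 10) / 2000 = 164/2000 = 0.0820 → 8.2 cM.

8.2 cM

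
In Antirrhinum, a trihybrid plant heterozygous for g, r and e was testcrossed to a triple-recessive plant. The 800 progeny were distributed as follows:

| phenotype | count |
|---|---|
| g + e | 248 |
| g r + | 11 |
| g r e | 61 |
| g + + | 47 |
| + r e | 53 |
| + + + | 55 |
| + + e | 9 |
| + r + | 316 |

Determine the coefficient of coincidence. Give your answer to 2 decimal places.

The two most frequent reciprocal classes, g + e and + r +, are the parental types, so the F1 was g + e / + r +.
The two rarest classes, + + e and g r +, are the double crossovers. Comparing them with the parentals, only the g allele has switched, so g is the middle locus and the order is e – g – r.
e–g: (100 + 20)/800 = 0.1500; g–r: (116 + 20)/800 = 0.1700.
Expected DCO frequency = 0.1500 × 0.1700 ≈ 0.02550; observed = 20/800 ≈ 0.02500.
Coefficient of coincidence = 0.02500/0.02550 ≈ 0.98.

0.98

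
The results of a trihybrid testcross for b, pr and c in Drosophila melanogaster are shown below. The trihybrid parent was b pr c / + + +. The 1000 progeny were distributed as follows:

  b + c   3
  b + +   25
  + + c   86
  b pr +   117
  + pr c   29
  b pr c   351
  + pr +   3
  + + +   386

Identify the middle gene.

pr

The two rarest classes, b + c and + pr +, are the double crossovers. Comparing them with the parentals, only the pr allele has switched, so pr is the middle locus and the order is c – pr – b.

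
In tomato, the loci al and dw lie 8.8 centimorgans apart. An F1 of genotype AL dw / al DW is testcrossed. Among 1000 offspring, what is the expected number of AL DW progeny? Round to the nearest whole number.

44

A map distance of 8.8 centimorgans corresponds to a recombination frequency of 0.088.
The F1 is AL dw / al DW, so AL DW is a recombinant gamete class with expected frequency r/2 = 0.088/2 = 0.0440.
Expected number = 0.0440 × 1000 = 44.00 ≈ 44.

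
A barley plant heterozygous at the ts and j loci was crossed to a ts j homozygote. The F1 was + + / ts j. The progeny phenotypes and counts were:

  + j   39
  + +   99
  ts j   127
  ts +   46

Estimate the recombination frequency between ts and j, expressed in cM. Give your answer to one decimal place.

27.3 cM

The recombinant classes are + j and ts +: 39 + 46 = 85.
Recombination frequency = 85/311 = 0.2733 ≈ 27.3%, i.e. 27.3 cM.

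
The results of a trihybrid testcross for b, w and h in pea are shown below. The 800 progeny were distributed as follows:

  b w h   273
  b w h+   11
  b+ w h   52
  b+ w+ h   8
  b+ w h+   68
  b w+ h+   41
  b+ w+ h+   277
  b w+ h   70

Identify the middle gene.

The two most frequent reciprocal classes, b+ w+ h+ and b w h, are the parental types, so the F1 was b+ w+ h+ / b w h.
The two rarest classes, b+ w+ h and b w h+, are the double crossovers. Comparing them with the parentals, only the h allele has switched, so h is the middle locus and the order is w – h – b.

h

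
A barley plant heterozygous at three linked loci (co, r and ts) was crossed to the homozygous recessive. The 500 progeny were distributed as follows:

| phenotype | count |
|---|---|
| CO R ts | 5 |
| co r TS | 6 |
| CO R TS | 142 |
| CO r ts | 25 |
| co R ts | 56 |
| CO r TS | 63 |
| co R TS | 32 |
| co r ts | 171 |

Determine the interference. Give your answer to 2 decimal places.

0.38

The two most frequent reciprocal classes, co r ts and CO R TS, are the parental types, so the F1 was co r ts / CO R TS.
The two rarest classes, co r TS and CO R ts, are the double crossovers. Comparing them with the parentals, only the ts allele has switched, so ts is the middle locus and the order is co – ts – r.
co–ts: (57 + 11)/500 = 0.1360; ts–r: (119 + 11)/500 = 0.2600.
Expected DCO frequency = 0.1360 × 0.2600 ≈ 0.03536; observed = 11/500 ≈ 0.02200.
Coefficient of coincidence = 0.02200/0.03536 ≈ 0.62; interference = 1 − 0.62 = 0.38.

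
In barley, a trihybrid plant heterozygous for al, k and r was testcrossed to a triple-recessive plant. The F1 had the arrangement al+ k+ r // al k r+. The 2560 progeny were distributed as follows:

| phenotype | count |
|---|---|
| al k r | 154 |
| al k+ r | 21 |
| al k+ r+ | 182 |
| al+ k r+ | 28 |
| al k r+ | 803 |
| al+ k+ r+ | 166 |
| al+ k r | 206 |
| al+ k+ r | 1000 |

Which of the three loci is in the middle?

The two rarest classes, al k+ r and al+ k r+, are the double crossovers. Comparing them with the parentals, only the al allele has switched, so al is the middle locus and the order is r – al – k.

al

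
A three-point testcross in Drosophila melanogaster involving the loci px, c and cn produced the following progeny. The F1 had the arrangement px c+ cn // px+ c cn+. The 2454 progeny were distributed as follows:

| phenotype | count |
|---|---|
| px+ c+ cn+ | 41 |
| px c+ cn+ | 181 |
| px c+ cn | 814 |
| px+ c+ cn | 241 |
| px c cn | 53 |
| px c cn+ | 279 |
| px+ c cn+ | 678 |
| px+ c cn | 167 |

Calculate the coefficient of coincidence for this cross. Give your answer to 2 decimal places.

0.85

The two rarest classes, px c cn and px+ c+ cn+, are the double crossovers. Comparing them with the parentals, only the c allele has switched, so c is the middle locus and the order is px – c – cn.
px–c: (520 + 94)/2454 = 0.2502; c–cn: (348 + 94)/2454 = 0.1801.
Expected DCO frequency = 0.2502 × 0.1801 ≈ 0.04506; observed = 94/2454 ≈ 0.03830.
Coefficient of coincidence = 0.03830/0.04506 ≈ 0.85.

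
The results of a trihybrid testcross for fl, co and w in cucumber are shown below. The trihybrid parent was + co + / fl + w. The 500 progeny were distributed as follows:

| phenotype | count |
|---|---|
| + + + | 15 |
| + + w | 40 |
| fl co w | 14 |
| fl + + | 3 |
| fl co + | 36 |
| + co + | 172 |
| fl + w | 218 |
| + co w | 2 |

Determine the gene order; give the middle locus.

w

The two rarest classes, + co w and fl + +, are the double crossovers. Comparing them with the parentals, only the w allele has switched, so w is the middle locus and the order is fl – w – co.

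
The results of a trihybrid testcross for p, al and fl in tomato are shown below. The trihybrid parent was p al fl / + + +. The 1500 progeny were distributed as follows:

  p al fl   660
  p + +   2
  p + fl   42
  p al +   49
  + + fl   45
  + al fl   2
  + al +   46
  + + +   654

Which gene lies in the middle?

p

The two rarest classes, + al fl and p + +, are the double crossovers. Comparing them with the parentals, only the p allele has switched, so p is the middle locus and the order is fl – p – al.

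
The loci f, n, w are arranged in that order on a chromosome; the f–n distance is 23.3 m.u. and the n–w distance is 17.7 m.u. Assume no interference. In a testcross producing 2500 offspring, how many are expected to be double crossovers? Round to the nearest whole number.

103

Map distances give recombination frequencies of 0.233 and 0.177 for the two intervals.
With no interference, expected double-crossover frequency = 0.233 × 0.177 = 0.04124.
Expected number = 0.04124 × 2500 = 103.10 ≈ 103.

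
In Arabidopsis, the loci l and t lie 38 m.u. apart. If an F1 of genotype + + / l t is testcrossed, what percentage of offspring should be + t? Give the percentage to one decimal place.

A map distance of 38 m.u. corresponds to a recombination frequency of 0.380.
The F1 is + + / l t, so + t is a recombinant gamete class with expected frequency r/2 = 0.380/2 = 0.1900.
That is 0.1900 = 19.0% of the progeny.

19.0%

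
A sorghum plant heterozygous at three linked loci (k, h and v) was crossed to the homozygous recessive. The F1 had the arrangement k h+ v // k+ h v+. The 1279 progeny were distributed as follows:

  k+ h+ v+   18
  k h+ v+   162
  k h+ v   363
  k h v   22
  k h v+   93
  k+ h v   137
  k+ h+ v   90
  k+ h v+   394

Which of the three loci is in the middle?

The two rarest classes, k h v and k+ h+ v+, are the double crossovers. Comparing them with the parentals, only the h allele has switched, so h is the middle locus and the order is v – h – k.

h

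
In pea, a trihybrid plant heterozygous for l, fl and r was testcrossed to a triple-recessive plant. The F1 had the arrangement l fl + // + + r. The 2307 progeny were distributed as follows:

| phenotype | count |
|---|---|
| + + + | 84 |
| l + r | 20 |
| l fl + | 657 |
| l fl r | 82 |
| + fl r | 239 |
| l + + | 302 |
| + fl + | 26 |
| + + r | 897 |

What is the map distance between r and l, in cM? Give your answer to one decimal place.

The two rarest classes, + fl + and l + r, are the double crossovers. Comparing them with the parentals, only the l allele has switched, so l is the middle locus and the order is r – l – fl.
Crossovers in the r–l interval produce the single-crossover classes l fl r and + + + (82 + 84 = 166) plus the double crossovers (46).
RF(r–l) = (166 + 46) / 2307 = 212/2307 = 0.0919 → 9.2 cM.

9.2 cM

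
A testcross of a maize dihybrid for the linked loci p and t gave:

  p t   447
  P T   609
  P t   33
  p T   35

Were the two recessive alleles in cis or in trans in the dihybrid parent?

cis

The two most frequent classes are P T (609) and p t (447); these are the parental (non-recombinant) types.
So the F1 carried P T on one chromosome and p t on the other — the recessive alleles are on the same chromosome (cis / coupling).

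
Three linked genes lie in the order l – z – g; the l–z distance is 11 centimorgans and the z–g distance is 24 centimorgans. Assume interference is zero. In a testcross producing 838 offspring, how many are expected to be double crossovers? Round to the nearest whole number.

22

Map distances give recombination frequencies of 0.110 and 0.240 for the two intervals.
With no interference, expected double-crossover frequency = 0.110 × 0.240 = 0.02640.
Expected number = 0.02640 × 838 = 22.12 ≈ 22.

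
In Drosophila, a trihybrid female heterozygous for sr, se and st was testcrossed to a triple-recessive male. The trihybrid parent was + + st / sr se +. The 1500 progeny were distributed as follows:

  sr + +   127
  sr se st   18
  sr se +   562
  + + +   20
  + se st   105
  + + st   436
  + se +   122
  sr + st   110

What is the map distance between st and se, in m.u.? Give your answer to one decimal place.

18.0 m.u.

The two rarest classes, + + + and sr se st, are the double crossovers. Comparing them with the parentals, only the st allele has switched, so st is the middle locus and the order is se – st – sr.
Crossovers in the se–st interval produce the single-crossover classes + se st and sr + + (105 + 127 = 232) plus the double crossovers (38).
RF(se–st) = (232 + 38) / 1500 = 270/1500 = 0.1800 → 18.0 m.u.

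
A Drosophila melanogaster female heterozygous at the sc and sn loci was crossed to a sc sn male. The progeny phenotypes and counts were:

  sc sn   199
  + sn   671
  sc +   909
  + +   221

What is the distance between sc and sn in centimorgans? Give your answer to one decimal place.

The two most frequent classes, + sn (671) and sc + (909), are the parental types, so the F1 was + sn / sc +.
The recombinant classes are + + and sc sn: 221 + 199 = 420.
Recombination frequency = 420/2000 = 0.2100 ≈ 21.0%, i.e. 21.0 centimorgans.

21.0 centimorgans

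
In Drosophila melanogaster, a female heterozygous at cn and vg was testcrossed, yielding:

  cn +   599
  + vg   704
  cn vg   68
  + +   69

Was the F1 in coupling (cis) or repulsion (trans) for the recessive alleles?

trans

The two most frequent classes are + vg (704) and cn + (599); these are the parental (non-recombinant) types.
So the F1 carried + vg on one chromosome and cn + on the other — the recessive alleles are on opposite chromosomes (trans / repulsion).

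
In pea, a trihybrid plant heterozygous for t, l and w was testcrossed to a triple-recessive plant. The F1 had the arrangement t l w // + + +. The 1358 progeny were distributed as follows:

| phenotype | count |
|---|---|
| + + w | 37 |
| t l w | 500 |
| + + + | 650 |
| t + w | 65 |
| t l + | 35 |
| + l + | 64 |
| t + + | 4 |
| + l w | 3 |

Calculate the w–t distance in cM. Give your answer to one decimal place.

5.8 cM

The two rarest classes, + l w and t + +, are the double crossovers. Comparing them with the parentals, only the t allele has switched, so t is the middle locus and the order is l – t – w.
Crossovers in the t–w interval produce the single-crossover classes t l + and + + w (35 + 37 = 72) plus the double crossovers (7).
RF(t–w) = (72 + 7) / 1358 = 79/1358 = 0.0582 → 5.8 cM.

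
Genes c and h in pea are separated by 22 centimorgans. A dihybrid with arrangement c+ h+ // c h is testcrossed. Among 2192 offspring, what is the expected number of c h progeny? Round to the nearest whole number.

A map distance of 22 centimorgans corresponds to a recombination frequency of 0.220.
The F1 is c+ h+ / c h, so c h is a parental gamete class with expected frequency (1 − r)/2 = 0.780/2 = 0.3900.
Expected number = 0.3900 × 2192 = 854.88 ≈ 855.

855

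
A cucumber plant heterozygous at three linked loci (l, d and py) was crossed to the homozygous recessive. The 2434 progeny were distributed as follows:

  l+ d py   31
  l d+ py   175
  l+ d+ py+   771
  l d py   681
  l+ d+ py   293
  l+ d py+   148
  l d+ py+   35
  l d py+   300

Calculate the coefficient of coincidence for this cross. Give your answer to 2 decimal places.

The two most frequent reciprocal classes, l d py and l+ d+ py+, are the parental types, so the F1 was l d py / l+ d+ py+.
The two rarest classes, l+ d py and l d+ py+, are the double crossovers. Comparing them with the parentals, only the l allele has switched, so l is the middle locus and the order is d – l – py.
d–l: (323 + 66)/2434 = 0.1598; l–py: (593 + 66)/2434 = 0.2707.
Expected DCO frequency = 0.1598 × 0.2707 ≈ 0.04326; observed = 66/2434 ≈ 0.02712.
Coefficient of coincidence = 0.02712/0.04326 ≈ 0.63.

0.63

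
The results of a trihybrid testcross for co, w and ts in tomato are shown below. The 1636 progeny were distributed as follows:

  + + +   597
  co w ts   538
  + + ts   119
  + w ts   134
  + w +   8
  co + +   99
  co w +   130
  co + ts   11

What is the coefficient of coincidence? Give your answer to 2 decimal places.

The two most frequent reciprocal classes, co w ts and + + +, are the parental types, so the F1 was co w ts / + + +.
The two rarest classes, co + ts and + w +, are the double crossovers. Comparing them with the parentals, only the w allele has switched, so w is the middle locus and the order is co – w – ts.
co–w: (233 + 19)/1636 = 0.1540; w–ts: (249 + 19)/1636 = 0.1638.
Expected DCO frequency = 0.1540 × 0.1638 ≈ 0.02523; observed = 19/1636 ≈ 0.01161.
Coefficient of coincidence = 0.01161/0.02523 ≈ 0.46.

0.46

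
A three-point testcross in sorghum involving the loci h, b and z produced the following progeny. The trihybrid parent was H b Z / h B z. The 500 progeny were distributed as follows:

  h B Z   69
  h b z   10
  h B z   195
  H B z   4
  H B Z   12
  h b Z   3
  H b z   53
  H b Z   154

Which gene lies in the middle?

The two rarest classes, h b Z and H B z, are the double crossovers. Comparing them with the parentals, only the h allele has switched, so h is the middle locus and the order is z – h – b.

h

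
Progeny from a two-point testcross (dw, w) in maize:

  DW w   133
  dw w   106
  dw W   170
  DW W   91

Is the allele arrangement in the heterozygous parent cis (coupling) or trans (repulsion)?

trans

The two most frequent classes are DW w (133) and dw W (170); these are the parental (non-recombinant) types.
So the F1 carried DW w on one chromosome and dw W on the other — the recessive alleles are on opposite chromosomes (trans / repulsion).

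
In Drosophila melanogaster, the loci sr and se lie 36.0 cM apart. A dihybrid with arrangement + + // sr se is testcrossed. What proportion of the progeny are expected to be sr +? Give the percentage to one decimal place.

A map distance of 36.0 cM corresponds to a recombination frequency of 0.360.
The F1 is + + / sr se, so sr + is a recombinant gamete class with expected frequency r/2 = 0.360/2 = 0.1800.
That is 0.1800 = 18.0% of the progeny.

18.0%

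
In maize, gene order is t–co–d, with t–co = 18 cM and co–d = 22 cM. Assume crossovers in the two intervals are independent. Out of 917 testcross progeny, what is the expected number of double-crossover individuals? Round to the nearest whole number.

Map distances give recombination frequencies of 0.180 and 0.220 for the two intervals.
With no interference, expected double-crossover frequency = 0.180 × 0.220 = 0.03960.
Expected number = 0.03960 × 917 = 36.31 ≈ 36.

36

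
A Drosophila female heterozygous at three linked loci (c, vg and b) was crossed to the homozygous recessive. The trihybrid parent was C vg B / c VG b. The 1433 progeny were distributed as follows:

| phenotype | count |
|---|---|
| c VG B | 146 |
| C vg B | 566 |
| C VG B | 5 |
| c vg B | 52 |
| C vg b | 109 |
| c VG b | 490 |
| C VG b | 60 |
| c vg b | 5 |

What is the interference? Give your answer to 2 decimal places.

The two rarest classes, C VG B and c vg b, are the double crossovers. Comparing them with the parentals, only the vg allele has switched, so vg is the middle locus and the order is c – vg – b.
c–vg: (112 + 10)/1433 = 0.0851; vg–b: (255 + 10)/1433 = 0.1849.
Expected DCO frequency = 0.0851 × 0.1849 ≈ 0.01573; observed = 10/1433 ≈ 0.00698.
Coefficient of coincidence = 0.00698/0.01573 ≈ 0.44; interference = 1 − 0.44 = 0.56.

0.56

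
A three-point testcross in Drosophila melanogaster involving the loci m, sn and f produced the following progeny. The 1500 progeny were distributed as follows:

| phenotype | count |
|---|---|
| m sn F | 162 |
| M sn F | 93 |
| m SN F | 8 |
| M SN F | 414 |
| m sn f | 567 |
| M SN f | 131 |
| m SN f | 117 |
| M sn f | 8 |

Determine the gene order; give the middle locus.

m

The two most frequent reciprocal classes, M SN F and m sn f, are the parental types, so the F1 was M SN F / m sn f.
The two rarest classes, m SN F and M sn f, are the double crossovers. Comparing them with the parentals, only the m allele has switched, so m is the middle locus and the order is sn – m – f.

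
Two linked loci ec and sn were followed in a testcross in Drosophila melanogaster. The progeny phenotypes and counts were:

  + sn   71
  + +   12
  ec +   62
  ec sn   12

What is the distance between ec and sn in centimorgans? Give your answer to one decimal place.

15.3 centimorgans

The two most frequent classes, + sn (71) and ec + (62), are the parental types, so the F1 was + sn / ec +.
The recombinant classes are + + and ec sn: 12 + 12 = 24.
Recombination frequency = 24/157 = 0.1529 ≈ 15.3%, i.e. 15.3 centimorgans.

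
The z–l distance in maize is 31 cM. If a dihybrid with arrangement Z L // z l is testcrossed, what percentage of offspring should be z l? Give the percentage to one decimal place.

34.5%

A map distance of 31 cM corresponds to a recombination frequency of 0.310.
The F1 is Z L / z l, so z l is a parental gamete class with expected frequency (1 − r)/2 = 0.690/2 = 0.3450.
That is 0.3450 = 34.5% of the progeny.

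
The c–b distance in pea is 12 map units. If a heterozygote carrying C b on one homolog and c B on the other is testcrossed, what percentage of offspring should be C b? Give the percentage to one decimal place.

44.0%

A map distance of 12 map units corresponds to a recombination frequency of 0.120.
The F1 is C b / c B, so C b is a parental gamete class with expected frequency (1 − r)/2 = 0.880/2 = 0.4400.
That is 0.4400 = 44.0% of the progeny.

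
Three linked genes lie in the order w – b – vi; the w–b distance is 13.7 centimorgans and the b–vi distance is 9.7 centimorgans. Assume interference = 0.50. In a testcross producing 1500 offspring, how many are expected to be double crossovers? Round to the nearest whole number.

10

Map distances give recombination frequencies of 0.137 and 0.097 for the two intervals.
With interference 0.50 (so coincidence = 0.50), expected double-crossover frequency = 0.137 × 0.097 × 0.50 = 0.00664.
Expected number = 0.00664 × 1500 = 9.97 ≈ 10.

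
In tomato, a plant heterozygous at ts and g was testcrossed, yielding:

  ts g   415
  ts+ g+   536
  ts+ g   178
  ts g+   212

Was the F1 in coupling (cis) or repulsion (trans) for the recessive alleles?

cis

The two most frequent classes are ts+ g+ (536) and ts g (415); these are the parental (non-recombinant) types.
So the F1 carried ts+ g+ on one chromosome and ts g on the other — the recessive alleles are on the same chromosome (cis / coupling).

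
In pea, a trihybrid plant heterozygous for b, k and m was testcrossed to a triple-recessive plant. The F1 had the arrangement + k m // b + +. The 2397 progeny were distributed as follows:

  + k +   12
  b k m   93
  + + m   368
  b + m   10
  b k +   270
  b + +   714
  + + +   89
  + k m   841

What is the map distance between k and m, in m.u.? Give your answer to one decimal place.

27.5 m.u.

The two rarest classes, + k + and b + m, are the double crossovers. Comparing them with the parentals, only the m allele has switched, so m is the middle locus and the order is b – m – k.
Crossovers in the m–k interval produce the single-crossover classes + + m and b k + (368 + 270 = 638) plus the double crossovers (22).
RF(m–k) = (638 + 22) / 2397 = 660/2397 = 0.2753 → 27.5 m.u.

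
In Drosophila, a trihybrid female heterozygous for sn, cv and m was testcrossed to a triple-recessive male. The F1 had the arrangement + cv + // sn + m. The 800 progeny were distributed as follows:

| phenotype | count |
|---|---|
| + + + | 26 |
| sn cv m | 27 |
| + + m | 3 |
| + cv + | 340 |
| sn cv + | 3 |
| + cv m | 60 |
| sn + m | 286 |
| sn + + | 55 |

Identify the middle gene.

The two rarest classes, sn cv + and + + m, are the double crossovers. Comparing them with the parentals, only the sn allele has switched, so sn is the middle locus and the order is cv – sn – m.

sn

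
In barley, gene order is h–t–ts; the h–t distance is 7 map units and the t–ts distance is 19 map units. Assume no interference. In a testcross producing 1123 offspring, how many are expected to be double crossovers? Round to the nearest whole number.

Map distances give recombination frequencies of 0.070 and 0.190 for the two intervals.
With no interference, expected double-crossover frequency = 0.070 × 0.190 = 0.01330.
Expected number = 0.01330 × 1123 = 14.94 ≈ 15.

15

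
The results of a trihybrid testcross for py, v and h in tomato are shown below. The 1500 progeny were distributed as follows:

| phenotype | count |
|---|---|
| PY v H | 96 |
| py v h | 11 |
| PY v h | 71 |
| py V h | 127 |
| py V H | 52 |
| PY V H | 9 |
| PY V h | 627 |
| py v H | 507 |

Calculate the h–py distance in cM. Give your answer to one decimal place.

The two most frequent reciprocal classes, py v H and PY V h, are the parental types, so the F1 was py v H / PY V h.
The two rarest classes, py v h and PY V H, are the double crossovers. Comparing them with the parentals, only the h allele has switched, so h is the middle locus and the order is py – h – v.
Crossovers in the py–h interval produce the single-crossover classes PY v H and py V h (96 + 127 = 223) plus the double crossovers (20).
RF(py–h) = (223 + 20) / 1500 = 243/1500 = 0.1620 → 16.2 cM.

16.2 cM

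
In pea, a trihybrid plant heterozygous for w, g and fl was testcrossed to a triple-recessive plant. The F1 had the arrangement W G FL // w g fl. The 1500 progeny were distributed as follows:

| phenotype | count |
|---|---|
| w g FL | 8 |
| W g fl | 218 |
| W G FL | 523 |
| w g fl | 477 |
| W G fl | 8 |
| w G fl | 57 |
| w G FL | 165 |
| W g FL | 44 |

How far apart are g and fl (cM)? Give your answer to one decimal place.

The two rarest classes, W G fl and w g FL, are the double crossovers. Comparing them with the parentals, only the fl allele has switched, so fl is the middle locus and the order is w – fl – g.
Crossovers in the fl–g interval produce the single-crossover classes W g FL and w G fl (44 + 57 = 101) plus the double crossovers (16).
RF(fl–g) = (101 + 16) / 1500 = 117/1500 = 0.0780 → 7.8 cM.

7.8 cM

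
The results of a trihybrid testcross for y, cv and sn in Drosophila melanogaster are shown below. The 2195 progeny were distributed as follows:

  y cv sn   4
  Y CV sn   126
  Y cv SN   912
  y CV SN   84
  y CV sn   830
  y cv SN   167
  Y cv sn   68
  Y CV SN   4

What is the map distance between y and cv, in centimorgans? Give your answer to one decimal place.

13.7 centimorgans

The two most frequent reciprocal classes, y CV sn and Y cv SN, are the parental types, so the F1 was y CV sn / Y cv SN.
The two rarest classes, y cv sn and Y CV SN, are the double crossovers. Comparing them with the parentals, only the cv allele has switched, so cv is the middle locus and the order is sn – cv – y.
Crossovers in the cv–y interval produce the single-crossover classes Y CV sn and y cv SN (126 + 167 = 293) plus the double crossovers (8).
RF(cv–y) = (293 + 8) / 2195 = 301/2195 = 0.1371 → 13.7 centimorgans.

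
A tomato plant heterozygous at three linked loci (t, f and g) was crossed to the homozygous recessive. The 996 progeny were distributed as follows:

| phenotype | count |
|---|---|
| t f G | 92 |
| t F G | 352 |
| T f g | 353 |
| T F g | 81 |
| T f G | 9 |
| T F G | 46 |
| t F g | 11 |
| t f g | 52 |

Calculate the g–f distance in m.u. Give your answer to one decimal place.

19.4 m.u.

The two most frequent reciprocal classes, T f g and t F G, are the parental types, so the F1 was T f g / t F G.
The two rarest classes, T f G and t F g, are the double crossovers. Comparing them with the parentals, only the g allele has switched, so g is the middle locus and the order is f – g – t.
Crossovers in the f–g interval produce the single-crossover classes T F g and t f G (81 + 92 = 173) plus the double crossovers (20).
RF(f–g) = (173 + 20) / 996 = 193/996 = 0.1938 → 19.4 m.u.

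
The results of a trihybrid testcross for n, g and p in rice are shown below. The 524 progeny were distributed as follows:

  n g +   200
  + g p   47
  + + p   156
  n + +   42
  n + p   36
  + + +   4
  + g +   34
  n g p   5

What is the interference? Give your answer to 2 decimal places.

The two most frequent reciprocal classes, n g + and + + p, are the parental types, so the F1 was n g + / + + p.
The two rarest classes, n g p and + + +, are the double crossovers. Comparing them with the parentals, only the p allele has switched, so p is the middle locus and the order is n – p – g.
n–p: (70 + 9)/524 = 0.1508; p–g: (89 + 9)/524 = 0.1870.
Expected DCO frequency = 0.1508 × 0.1870 ≈ 0.02820; observed = 9/524 ≈ 0.01718.
Coefficient of coincidence = 0.01718/0.02820 ≈ 0.61; interference = 1 − 0.61 = 0.39.

0.39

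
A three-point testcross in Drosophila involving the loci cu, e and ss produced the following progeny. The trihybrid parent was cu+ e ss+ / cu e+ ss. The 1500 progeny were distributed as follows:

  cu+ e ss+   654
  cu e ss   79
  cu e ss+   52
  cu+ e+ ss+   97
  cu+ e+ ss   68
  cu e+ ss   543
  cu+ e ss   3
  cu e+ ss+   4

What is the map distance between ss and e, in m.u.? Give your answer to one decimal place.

12.2 m.u.

The two rarest classes, cu+ e ss and cu e+ ss+, are the double crossovers. Comparing them with the parentals, only the ss allele has switched, so ss is the middle locus and the order is cu – ss – e.
Crossovers in the ss–e interval produce the single-crossover classes cu+ e+ ss+ and cu e ss (97 + 79 = 176) plus the double crossovers (7).
RF(ss–e) = (176 + 7) / 1500 = 183/1500 = 0.1220 → 12.2 m.u.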